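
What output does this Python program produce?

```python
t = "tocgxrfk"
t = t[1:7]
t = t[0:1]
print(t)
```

slice [1:7] → 'ocgxrf'
slice [0:1] → 'o'

o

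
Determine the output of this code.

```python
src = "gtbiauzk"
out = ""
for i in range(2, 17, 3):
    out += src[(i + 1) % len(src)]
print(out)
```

i=2: add src[3]='i' → 'i'
i=5: add src[6]='z' → 'iz'
i=8: add src[1]='t' → 'izt'
i=11: add src[4]='a' → 'izta'
i=14: add src[7]='k' → 'iztak'

iztak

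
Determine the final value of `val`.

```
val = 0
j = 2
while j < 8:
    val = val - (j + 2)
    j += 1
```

j=2: val = 0-4 = -4
j=3: val = (-4)-5 = -9
j=4: val = (-9)-6 = -15
j=5: val = (-15)-7 = -22
j=6: val = (-22)-8 = -30
j=7: val = (-30)-9 = -39

-39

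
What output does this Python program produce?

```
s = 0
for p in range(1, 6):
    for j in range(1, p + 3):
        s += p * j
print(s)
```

295

p=1,j=1: s = 0+1 = 1
p=1,j=2: s = 1+2 = 3
p=1,j=3: s = 3+3 = 6
p=2,j=1: s = 6+2 = 8
p=2,j=2: s = 8+4 = 12
p=2,j=3: s = 12+6 = 18
p=2,j=4: s = 18+8 = 26
p=3,j=1: s = 26+3 = 29
p=3,j=2: s = 29+6 = 35
p=3,j=3: s = 35+9 = 44
p=3,j=4: s = 44+12 = 56
p=3,j=5: s = 56+15 = 71
p=4,j=1: s = 71+4 = 75
p=4,j=2: s = 75+8 = 83
p=4,j=3: s = 83+12 = 95
p=4,j=4: s = 95+16 = 111
p=4,j=5: s = 111+20 = 131
p=4,j=6: s = 131+24 = 155
p=5,j=1: s = 155+5 = 160
p=5,j=2: s = 160+10 = 170
p=5,j=3: s = 170+15 = 185
p=5,j=4: s = 185+20 = 205
p=5,j=5: s = 205+25 = 230
p=5,j=6: s = 230+30 = 260
p=5,j=7: s = 260+35 = 295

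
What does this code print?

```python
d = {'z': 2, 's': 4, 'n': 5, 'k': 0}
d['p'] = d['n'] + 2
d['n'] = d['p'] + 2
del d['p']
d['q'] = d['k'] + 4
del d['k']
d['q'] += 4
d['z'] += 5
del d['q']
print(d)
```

d['p'] = d['n']+2 = 7 → {'z': 2, 's': 4, 'n': 5, 'k': 0, 'p': 7}
d['n'] = d['p']+2 = 9 → {'z': 2, 's': 4, 'n': 9, 'k': 0, 'p': 7}
del 'p' → {'z': 2, 's': 4, 'n': 9, 'k': 0}
d['q'] = d['k']+4 = 4 → {'z': 2, 's': 4, 'n': 9, 'k': 0, 'q': 4}
del 'k' → {'z': 2, 's': 4, 'n': 9, 'q': 4}
d['q'] = 4+4 = 8 → {'z': 2, 's': 4, 'n': 9, 'q': 8}
d['z'] = 2+5 = 7 → {'z': 7, 's': 4, 'n': 9, 'q': 8}
del 'q' → {'z': 7, 's': 4, 'n': 9}

{'z': 7, 's': 4, 'n': 9}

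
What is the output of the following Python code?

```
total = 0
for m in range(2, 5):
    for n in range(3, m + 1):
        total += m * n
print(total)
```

37

m=3,n=3: total = 0+9 = 9
m=4,n=3: total = 9+12 = 21
m=4,n=4: total = 21+16 = 37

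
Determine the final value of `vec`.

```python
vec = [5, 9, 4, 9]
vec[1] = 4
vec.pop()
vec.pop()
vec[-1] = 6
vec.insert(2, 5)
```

[5, 6, 5]

vec[1] = 4 → [5, 4, 4, 9]
pop() removes 9 → [5, 4, 4]
pop() removes 4 → [5, 4]
vec[-1] = 6 → [5, 6]
insert 5 at 2 → [5, 6, 5]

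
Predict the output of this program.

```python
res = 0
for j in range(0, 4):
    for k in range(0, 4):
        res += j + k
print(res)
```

48

j=0,k=0: res = 0+0 = 0
j=0,k=1: res = 0+1 = 1
j=0,k=2: res = 1+2 = 3
j=0,k=3: res = 3+3 = 6
j=1,k=0: res = 6+1 = 7
j=1,k=1: res = 7+2 = 9
j=1,k=2: res = 9+3 = 12
j=1,k=3: res = 12+4 = 16
j=2,k=0: res = 16+2 = 18
j=2,k=1: res = 18+3 = 21
j=2,k=2: res = 21+4 = 25
j=2,k=3: res = 25+5 = 30
j=3,k=0: res = 30+3 = 33
j=3,k=1: res = 33+4 = 37
j=3,k=2: res = 37+5 = 42
j=3,k=3: res = 42+6 = 48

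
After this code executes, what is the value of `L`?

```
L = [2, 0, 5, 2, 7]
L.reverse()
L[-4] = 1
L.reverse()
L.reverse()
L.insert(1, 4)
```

[7, 4, 1, 5, 0, 2]

reverse → [7, 2, 5, 0, 2]
L[-4] = 1 → [7, 1, 5, 0, 2]
reverse → [2, 0, 5, 1, 7]
reverse → [7, 1, 5, 0, 2]
insert 4 at 1 → [7, 4, 1, 5, 0, 2]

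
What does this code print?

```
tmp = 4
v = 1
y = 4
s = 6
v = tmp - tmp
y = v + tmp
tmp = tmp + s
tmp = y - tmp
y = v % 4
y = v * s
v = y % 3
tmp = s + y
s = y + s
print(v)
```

v = 4-4 = 0
y = 0+4 = 4
tmp = 4+6 = 10
tmp = 4-10 = -6
y = 0%4 = 0
y = 0*6 = 0
v = 0%3 = 0
tmp = 6+0 = 6
s = 0+6 = 6

0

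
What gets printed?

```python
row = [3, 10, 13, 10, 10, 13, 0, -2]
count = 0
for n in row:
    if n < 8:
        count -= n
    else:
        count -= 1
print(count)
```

n=3: <8, count = 0-3 = -3
n=10: not <8, count = (-3)-1 = -4
n=13: not <8, count = (-4)-1 = -5
n=10: not <8, count = (-5)-1 = -6
n=10: not <8, count = (-6)-1 = -7
n=13: not <8, count = (-7)-1 = -8
n=0: <8, count = (-8)-0 = -8
n=-2: <8, count = (-8)-(-2) = -6

-6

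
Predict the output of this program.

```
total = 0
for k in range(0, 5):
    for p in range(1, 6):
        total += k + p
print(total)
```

125

k=0,p=1: total = 0+1 = 1
k=0,p=2: total = 1+2 = 3
k=0,p=3: total = 3+3 = 6
k=0,p=4: total = 6+4 = 10
k=0,p=5: total = 10+5 = 15
k=1,p=1: total = 15+2 = 17
k=1,p=2: total = 17+3 = 20
k=1,p=3: total = 20+4 = 24
k=1,p=4: total = 24+5 = 29
k=1,p=5: total = 29+6 = 35
k=2,p=1: total = 35+3 = 38
k=2,p=2: total = 38+4 = 42
k=2,p=3: total = 42+5 = 47
k=2,p=4: total = 47+6 = 53
k=2,p=5: total = 53+7 = 60
k=3,p=1: total = 60+4 = 64
k=3,p=2: total = 64+5 = 69
k=3,p=3: total = 69+6 = 75
k=3,p=4: total = 75+7 = 82
k=3,p=5: total = 82+8 = 90
k=4,p=1: total = 90+5 = 95
k=4,p=2: total = 95+6 = 101
k=4,p=3: total = 101+7 = 108
k=4,p=4: total = 108+8 = 116
k=4,p=5: total = 116+9 = 125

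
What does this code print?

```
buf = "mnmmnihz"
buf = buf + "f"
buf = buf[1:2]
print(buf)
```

+ 'f' → 'mnmmnihzf'
slice [1:2] → 'n'

n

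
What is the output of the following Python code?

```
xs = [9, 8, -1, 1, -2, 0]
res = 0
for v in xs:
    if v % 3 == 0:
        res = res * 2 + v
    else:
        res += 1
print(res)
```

v=9: %3==0, res = 0*2+9 = 9
v=8: not %3==0, res = 9+1 = 10
v=-1: not %3==0, res = 10+1 = 11
v=1: not %3==0, res = 11+1 = 12
v=-2: not %3==0, res = 12+1 = 13
v=0: %3==0, res = 13*2+0 = 26

26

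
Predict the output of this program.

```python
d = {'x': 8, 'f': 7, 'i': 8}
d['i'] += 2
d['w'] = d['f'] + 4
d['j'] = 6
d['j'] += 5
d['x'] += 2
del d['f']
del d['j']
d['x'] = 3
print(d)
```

{'x': 3, 'i': 10, 'w': 11}

d['i'] = 8+2 = 10 → {'x': 8, 'f': 7, 'i': 10}
d['w'] = d['f']+4 = 11 → {'x': 8, 'f': 7, 'i': 10, 'w': 11}
d['j'] = 6 → {'x': 8, 'f': 7, 'i': 10, 'w': 11, 'j': 6}
d['j'] = 6+5 = 11 → {'x': 8, 'f': 7, 'i': 10, 'w': 11, 'j': 11}
d['x'] = 8+2 = 10 → {'x': 10, 'f': 7, 'i': 10, 'w': 11, 'j': 11}
del 'f' → {'x': 10, 'i': 10, 'w': 11, 'j': 11}
del 'j' → {'x': 10, 'i': 10, 'w': 11}
d['x'] = 3 → {'x': 3, 'i': 10, 'w': 11}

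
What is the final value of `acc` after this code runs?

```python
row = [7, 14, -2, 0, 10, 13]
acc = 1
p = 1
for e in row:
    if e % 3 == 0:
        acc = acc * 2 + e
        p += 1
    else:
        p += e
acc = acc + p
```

e=7: not %3==0; p=8
e=14: not %3==0; p=22
e=-2: not %3==0; p=20
e=0: %3==0, acc = 1*2+0 = 2; p=21
e=10: not %3==0; p=31
e=13: not %3==0; p=44
acc+p = 2+44 = 46

46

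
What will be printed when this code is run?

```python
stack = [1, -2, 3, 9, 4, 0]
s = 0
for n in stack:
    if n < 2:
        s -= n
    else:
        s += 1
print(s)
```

n=1: <2, s = 0-1 = -1
n=-2: <2, s = (-1)-(-2) = 1
n=3: not <2, s = 1+1 = 2
n=9: not <2, s = 2+1 = 3
n=4: not <2, s = 3+1 = 4
n=0: <2, s = 4-0 = 4

4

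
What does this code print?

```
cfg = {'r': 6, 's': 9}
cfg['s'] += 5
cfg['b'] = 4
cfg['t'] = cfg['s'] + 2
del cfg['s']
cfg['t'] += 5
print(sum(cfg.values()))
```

31

cfg['s'] = 9+5 = 14 → {'r': 6, 's': 14}
cfg['b'] = 4 → {'r': 6, 's': 14, 'b': 4}
cfg['t'] = cfg['s']+2 = 16 → {'r': 6, 's': 14, 'b': 4, 't': 16}
del 's' → {'r': 6, 'b': 4, 't': 16}
cfg['t'] = 16+5 = 21 → {'r': 6, 'b': 4, 't': 21}
sum of values = 31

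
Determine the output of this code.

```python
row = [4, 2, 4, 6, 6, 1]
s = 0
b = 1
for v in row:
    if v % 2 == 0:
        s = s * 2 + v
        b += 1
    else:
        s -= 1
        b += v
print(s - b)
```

106

v=4: even, s = 0*2+4 = 4; b=2
v=2: even, s = 4*2+2 = 10; b=3
v=4: even, s = 10*2+4 = 24; b=4
v=6: even, s = 24*2+6 = 54; b=5
v=6: even, s = 54*2+6 = 114; b=6
v=1: not even, s = 114-1 = 113; b=7
s-b = 113-7 = 106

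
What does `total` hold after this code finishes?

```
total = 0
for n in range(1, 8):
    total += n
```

28

n=1: total = 0+1 = 1
n=2: total = 1+2 = 3
n=3: total = 3+3 = 6
n=4: total = 6+4 = 10
n=5: total = 10+5 = 15
n=6: total = 15+6 = 21
n=7: total = 21+7 = 28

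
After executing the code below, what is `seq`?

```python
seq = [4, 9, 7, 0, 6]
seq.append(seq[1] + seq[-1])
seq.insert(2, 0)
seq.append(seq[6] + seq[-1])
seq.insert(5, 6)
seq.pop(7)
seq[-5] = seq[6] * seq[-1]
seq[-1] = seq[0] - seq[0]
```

append seq[1]+seq[-1] = 9+6 = 15 → [4, 9, 7, 0, 6, 15]
insert 0 at 2 → [4, 9, 0, 7, 0, 6, 15]
append seq[6]+seq[-1] = 15+15 = 30 → [4, 9, 0, 7, 0, 6, 15, 30]
insert 6 at 5 → [4, 9, 0, 7, 0, 6, 6, 15, 30]
pop(7) removes 15 → [4, 9, 0, 7, 0, 6, 6, 30]
seq[-5] = seq[6]*seq[-1] = 6*30 = 180 → [4, 9, 0, 180, 0, 6, 6, 30]
seq[-1] = seq[0]-seq[0] = 4-4 = 0 → [4, 9, 0, 180, 0, 6, 6, 0]

[4, 9, 0, 180, 0, 6, 6, 0]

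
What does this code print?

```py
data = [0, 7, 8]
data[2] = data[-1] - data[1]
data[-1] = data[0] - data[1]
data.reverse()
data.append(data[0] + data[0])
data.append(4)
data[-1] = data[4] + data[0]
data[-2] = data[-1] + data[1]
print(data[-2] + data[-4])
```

data[2] = data[-1]-data[1] = 8-7 = 1 → [0, 7, 1]
data[-1] = data[0]-data[1] = 0-7 = -7 → [0, 7, -7]
reverse → [-7, 7, 0]
append data[0]+data[0] = (-7)+(-7) = -14 → [-7, 7, 0, -14]
append 4 → [-7, 7, 0, -14, 4]
data[-1] = data[4]+data[0] = 4+(-7) = -3 → [-7, 7, 0, -14, -3]
data[-2] = data[-1]+data[1] = (-3)+7 = 4 → [-7, 7, 0, 4, -3]
data[-2]+data[-4] = 4+7 = 11

11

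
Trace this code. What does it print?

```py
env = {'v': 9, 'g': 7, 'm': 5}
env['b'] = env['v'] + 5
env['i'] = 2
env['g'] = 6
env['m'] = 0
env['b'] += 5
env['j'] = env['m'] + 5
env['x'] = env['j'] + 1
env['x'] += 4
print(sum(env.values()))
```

env['b'] = env['v']+5 = 14 → {'v': 9, 'g': 7, 'm': 5, 'b': 14}
env['i'] = 2 → {'v': 9, 'g': 7, 'm': 5, 'b': 14, 'i': 2}
env['g'] = 6 → {'v': 9, 'g': 6, 'm': 5, 'b': 14, 'i': 2}
env['m'] = 0 → {'v': 9, 'g': 6, 'm': 0, 'b': 14, 'i': 2}
env['b'] = 14+5 = 19 → {'v': 9, 'g': 6, 'm': 0, 'b': 19, 'i': 2}
env['j'] = env['m']+5 = 5 → {'v': 9, 'g': 6, 'm': 0, 'b': 19, 'i': 2, 'j': 5}
env['x'] = env['j']+1 = 6 → {'v': 9, 'g': 6, 'm': 0, 'b': 19, 'i': 2, 'j': 5, 'x': 6}
env['x'] = 6+4 = 10 → {'v': 9, 'g': 6, 'm': 0, 'b': 19, 'i': 2, 'j': 5, 'x': 10}
sum of values = 51

51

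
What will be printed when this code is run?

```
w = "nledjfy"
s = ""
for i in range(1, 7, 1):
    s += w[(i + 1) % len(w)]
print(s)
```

edjfyn

i=1: add w[2]='e' → 'e'
i=2: add w[3]='d' → 'ed'
i=3: add w[4]='j' → 'edj'
i=4: add w[5]='f' → 'edjf'
i=5: add w[6]='y' → 'edjfy'
i=6: add w[0]='n' → 'edjfyn'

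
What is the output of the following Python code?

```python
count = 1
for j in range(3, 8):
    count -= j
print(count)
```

-24

j=3: count = 1-3 = -2
j=4: count = (-2)-4 = -6
j=5: count = (-6)-5 = -11
j=6: count = (-11)-6 = -17
j=7: count = (-17)-7 = -24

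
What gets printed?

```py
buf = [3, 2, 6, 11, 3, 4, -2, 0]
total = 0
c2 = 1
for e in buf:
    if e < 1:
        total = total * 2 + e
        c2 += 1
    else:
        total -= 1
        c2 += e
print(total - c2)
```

-60

e=3: not <1, total = 0-1 = -1; c2=4
e=2: not <1, total = (-1)-1 = -2; c2=6
e=6: not <1, total = (-2)-1 = -3; c2=12
e=11: not <1, total = (-3)-1 = -4; c2=23
e=3: not <1, total = (-4)-1 = -5; c2=26
e=4: not <1, total = (-5)-1 = -6; c2=30
e=-2: <1, total = (-6)*2+(-2) = -14; c2=31
e=0: <1, total = (-14)*2+0 = -28; c2=32
total-c2 = (-28)-32 = -60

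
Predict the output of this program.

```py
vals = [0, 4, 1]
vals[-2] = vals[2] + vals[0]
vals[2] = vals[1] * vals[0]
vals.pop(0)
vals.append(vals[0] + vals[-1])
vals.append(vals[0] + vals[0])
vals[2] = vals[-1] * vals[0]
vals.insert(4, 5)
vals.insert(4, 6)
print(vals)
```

vals[-2] = vals[2]+vals[0] = 1+0 = 1 → [0, 1, 1]
vals[2] = vals[1]*vals[0] = 1*0 = 0 → [0, 1, 0]
pop(0) removes 0 → [1, 0]
append vals[0]+vals[-1] = 1+0 = 1 → [1, 0, 1]
append vals[0]+vals[0] = 1+1 = 2 → [1, 0, 1, 2]
vals[2] = vals[-1]*vals[0] = 2*1 = 2 → [1, 0, 2, 2]
insert 5 at 4 → [1, 0, 2, 2, 5]
insert 6 at 4 → [1, 0, 2, 2, 6, 5]

[1, 0, 2, 2, 6, 5]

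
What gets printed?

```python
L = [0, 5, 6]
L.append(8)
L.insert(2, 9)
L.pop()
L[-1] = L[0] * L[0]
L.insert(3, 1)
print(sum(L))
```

append 8 → [0, 5, 6, 8]
insert 9 at 2 → [0, 5, 9, 6, 8]
pop() removes 8 → [0, 5, 9, 6]
L[-1] = L[0]*L[0] = 0*0 = 0 → [0, 5, 9, 0]
insert 1 at 3 → [0, 5, 9, 1, 0]
sum = 15

15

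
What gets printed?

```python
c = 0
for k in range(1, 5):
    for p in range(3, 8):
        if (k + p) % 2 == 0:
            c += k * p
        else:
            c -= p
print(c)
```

k=1,p=3: even sum, c = 0+3 = 3
k=1,p=4: odd sum, c = 3-4 = -1
k=1,p=5: even sum, c = (-1)+5 = 4
k=1,p=6: odd sum, c = 4-6 = -2
k=1,p=7: even sum, c = (-2)+7 = 5
k=2,p=3: odd sum, c = 5-3 = 2
k=2,p=4: even sum, c = 2+8 = 10
k=2,p=5: odd sum, c = 10-5 = 5
k=2,p=6: even sum, c = 5+12 = 17
k=2,p=7: odd sum, c = 17-7 = 10
k=3,p=3: even sum, c = 10+9 = 19
k=3,p=4: odd sum, c = 19-4 = 15
k=3,p=5: even sum, c = 15+15 = 30
k=3,p=6: odd sum, c = 30-6 = 24
k=3,p=7: even sum, c = 24+21 = 45
k=4,p=3: odd sum, c = 45-3 = 42
k=4,p=4: even sum, c = 42+16 = 58
k=4,p=5: odd sum, c = 58-5 = 53
k=4,p=6: even sum, c = 53+24 = 77
k=4,p=7: odd sum, c = 77-7 = 70

70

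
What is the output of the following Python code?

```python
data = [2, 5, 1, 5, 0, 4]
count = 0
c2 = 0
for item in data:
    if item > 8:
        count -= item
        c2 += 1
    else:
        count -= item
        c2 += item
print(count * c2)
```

item=2: not >8, count = 0-2 = -2; c2=2
item=5: not >8, count = (-2)-5 = -7; c2=7
item=1: not >8, count = (-7)-1 = -8; c2=8
item=5: not >8, count = (-8)-5 = -13; c2=13
item=0: not >8, count = (-13)-0 = -13; c2=13
item=4: not >8, count = (-13)-4 = -17; c2=17
count*c2 = (-17)*17 = -289

-289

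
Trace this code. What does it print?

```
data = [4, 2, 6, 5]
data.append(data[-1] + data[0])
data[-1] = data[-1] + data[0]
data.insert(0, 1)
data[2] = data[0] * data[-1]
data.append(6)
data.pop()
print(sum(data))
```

42

append data[-1]+data[0] = 5+4 = 9 → [4, 2, 6, 5, 9]
data[-1] = data[-1]+data[0] = 9+4 = 13 → [4, 2, 6, 5, 13]
insert 1 at 0 → [1, 4, 2, 6, 5, 13]
data[2] = data[0]*data[-1] = 1*13 = 13 → [1, 4, 13, 6, 5, 13]
append 6 → [1, 4, 13, 6, 5, 13, 6]
pop() removes 6 → [1, 4, 13, 6, 5, 13]
sum = 42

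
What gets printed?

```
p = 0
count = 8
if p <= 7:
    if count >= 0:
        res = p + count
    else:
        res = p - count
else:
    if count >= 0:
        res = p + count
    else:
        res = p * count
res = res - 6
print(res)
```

p=0, count=8
p <= 7 is True; count >= 0 is True
→ res = p + count = 8
res = 8-6 = 2

2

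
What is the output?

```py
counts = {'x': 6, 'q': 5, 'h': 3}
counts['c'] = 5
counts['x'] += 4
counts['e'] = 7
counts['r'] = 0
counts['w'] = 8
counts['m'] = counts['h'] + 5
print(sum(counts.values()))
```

46

counts['c'] = 5 → {'x': 6, 'q': 5, 'h': 3, 'c': 5}
counts['x'] = 6+4 = 10 → {'x': 10, 'q': 5, 'h': 3, 'c': 5}
counts['e'] = 7 → {'x': 10, 'q': 5, 'h': 3, 'c': 5, 'e': 7}
counts['r'] = 0 → {'x': 10, 'q': 5, 'h': 3, 'c': 5, 'e': 7, 'r': 0}
counts['w'] = 8 → {'x': 10, 'q': 5, 'h': 3, 'c': 5, 'e': 7, 'r': 0, 'w': 8}
counts['m'] = counts['h']+5 = 8 → {'x': 10, 'q': 5, 'h': 3, 'c': 5, 'e': 7, 'r': 0, 'w': 8, 'm': 8}
sum of values = 46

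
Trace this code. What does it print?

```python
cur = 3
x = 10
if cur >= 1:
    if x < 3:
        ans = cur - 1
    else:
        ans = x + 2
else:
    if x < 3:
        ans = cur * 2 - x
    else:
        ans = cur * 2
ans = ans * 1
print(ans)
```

12

cur=3, x=10
cur >= 1 is True; x < 3 is False
→ ans = x + 2 = 12
ans = 12*1 = 12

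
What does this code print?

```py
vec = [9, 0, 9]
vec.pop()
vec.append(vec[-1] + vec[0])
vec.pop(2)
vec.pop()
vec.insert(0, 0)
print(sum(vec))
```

pop() removes 9 → [9, 0]
append vec[-1]+vec[0] = 0+9 = 9 → [9, 0, 9]
pop(2) removes 9 → [9, 0]
pop() removes 0 → [9]
insert 0 at 0 → [0, 9]
sum = 9

9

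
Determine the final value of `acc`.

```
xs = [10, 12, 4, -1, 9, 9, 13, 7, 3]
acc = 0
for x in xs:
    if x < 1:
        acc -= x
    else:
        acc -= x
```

-66

x=10: not <1, acc = 0-10 = -10
x=12: not <1, acc = (-10)-12 = -22
x=4: not <1, acc = (-22)-4 = -26
x=-1: <1, acc = (-26)-(-1) = -25
x=9: not <1, acc = (-25)-9 = -34
x=9: not <1, acc = (-34)-9 = -43
x=13: not <1, acc = (-43)-13 = -56
x=7: not <1, acc = (-56)-7 = -63
x=3: not <1, acc = (-63)-3 = -66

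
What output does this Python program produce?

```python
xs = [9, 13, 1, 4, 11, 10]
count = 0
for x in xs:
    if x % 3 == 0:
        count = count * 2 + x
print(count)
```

x=9: %3==0, count = 0*2+9 = 9
x=13: not %3==0
x=1: not %3==0
x=4: not %3==0
x=11: not %3==0
x=10: not %3==0

9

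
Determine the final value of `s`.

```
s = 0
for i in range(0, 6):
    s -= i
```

i=0: s = 0-0 = 0
i=1: s = 0-1 = -1
i=2: s = (-1)-2 = -3
i=3: s = (-3)-3 = -6
i=4: s = (-6)-4 = -10
i=5: s = (-10)-5 = -15

-15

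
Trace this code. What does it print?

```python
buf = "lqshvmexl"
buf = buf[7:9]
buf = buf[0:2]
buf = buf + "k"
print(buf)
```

slice [7:9] → 'xl'
slice [0:2] → 'xl'
+ 'k' → 'xlk'

xlk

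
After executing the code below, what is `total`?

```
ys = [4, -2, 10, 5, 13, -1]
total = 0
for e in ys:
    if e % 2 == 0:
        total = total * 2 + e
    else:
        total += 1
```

e=4: even, total = 0*2+4 = 4
e=-2: even, total = 4*2+(-2) = 6
e=10: even, total = 6*2+10 = 22
e=5: not even, total = 22+1 = 23
e=13: not even, total = 23+1 = 24
e=-1: not even, total = 24+1 = 25

25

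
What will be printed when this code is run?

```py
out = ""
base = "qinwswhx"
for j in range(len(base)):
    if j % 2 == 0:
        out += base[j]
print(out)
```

j=0: add 'q' → 'q'
j=1: skip
j=2: add 'n' → 'qn'
j=3: skip
j=4: add 's' → 'qns'
j=5: skip
j=6: add 'h' → 'qnsh'
j=7: skip

qnsh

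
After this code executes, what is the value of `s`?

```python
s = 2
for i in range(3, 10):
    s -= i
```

i=3: s = 2-3 = -1
i=4: s = (-1)-4 = -5
i=5: s = (-5)-5 = -10
i=6: s = (-10)-6 = -16
i=7: s = (-16)-7 = -23
i=8: s = (-23)-8 = -31
i=9: s = (-31)-9 = -40

-40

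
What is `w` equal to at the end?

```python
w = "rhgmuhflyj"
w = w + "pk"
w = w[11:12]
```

+ 'pk' → 'rhgmuhflyjpk'
slice [11:12] → 'k'

'k'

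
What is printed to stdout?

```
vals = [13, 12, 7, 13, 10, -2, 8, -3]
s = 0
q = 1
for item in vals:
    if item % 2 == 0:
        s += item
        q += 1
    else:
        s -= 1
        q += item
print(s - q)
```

item=13: not even, s = 0-1 = -1; q=14
item=12: even, s = (-1)+12 = 11; q=15
item=7: not even, s = 11-1 = 10; q=22
item=13: not even, s = 10-1 = 9; q=35
item=10: even, s = 9+10 = 19; q=36
item=-2: even, s = 19+(-2) = 17; q=37
item=8: even, s = 17+8 = 25; q=38
item=-3: not even, s = 25-1 = 24; q=35
s-q = 24-35 = -11

-11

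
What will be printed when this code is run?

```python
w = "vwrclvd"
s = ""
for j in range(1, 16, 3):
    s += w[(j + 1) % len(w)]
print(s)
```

rvwlv

j=1: add w[2]='r' → 'r'
j=4: add w[5]='v' → 'rv'
j=7: add w[1]='w' → 'rvw'
j=10: add w[4]='l' → 'rvwl'
j=13: add w[0]='v' → 'rvwlv'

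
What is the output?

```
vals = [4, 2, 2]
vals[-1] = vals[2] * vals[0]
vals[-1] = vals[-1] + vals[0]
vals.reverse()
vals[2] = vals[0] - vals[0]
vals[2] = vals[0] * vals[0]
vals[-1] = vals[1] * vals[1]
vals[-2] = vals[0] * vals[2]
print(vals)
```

vals[-1] = vals[2]*vals[0] = 2*4 = 8 → [4, 2, 8]
vals[-1] = vals[-1]+vals[0] = 8+4 = 12 → [4, 2, 12]
reverse → [12, 2, 4]
vals[2] = vals[0]-vals[0] = 12-12 = 0 → [12, 2, 0]
vals[2] = vals[0]*vals[0] = 12*12 = 144 → [12, 2, 144]
vals[-1] = vals[1]*vals[1] = 2*2 = 4 → [12, 2, 4]
vals[-2] = vals[0]*vals[2] = 12*4 = 48 → [12, 48, 4]

[12, 48, 4]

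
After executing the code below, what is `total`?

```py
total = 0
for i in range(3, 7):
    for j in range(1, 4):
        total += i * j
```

108

i=3,j=1: total = 0+3 = 3
i=3,j=2: total = 3+6 = 9
i=3,j=3: total = 9+9 = 18
i=4,j=1: total = 18+4 = 22
i=4,j=2: total = 22+8 = 30
i=4,j=3: total = 30+12 = 42
i=5,j=1: total = 42+5 = 47
i=5,j=2: total = 47+10 = 57
i=5,j=3: total = 57+15 = 72
i=6,j=1: total = 72+6 = 78
i=6,j=2: total = 78+12 = 90
i=6,j=3: total = 90+18 = 108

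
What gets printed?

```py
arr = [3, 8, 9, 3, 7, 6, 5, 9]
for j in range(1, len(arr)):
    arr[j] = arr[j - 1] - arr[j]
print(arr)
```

j=1: arr[1] = 3-8 = -5 → [3, -5, 9, 3, 7, 6, 5, 9]
j=2: arr[2] = (-5)-9 = -14 → [3, -5, -14, 3, 7, 6, 5, 9]
j=3: arr[3] = (-14)-3 = -17 → [3, -5, -14, -17, 7, 6, 5, 9]
j=4: arr[4] = (-17)-7 = -24 → [3, -5, -14, -17, -24, 6, 5, 9]
j=5: arr[5] = (-24)-6 = -30 → [3, -5, -14, -17, -24, -30, 5, 9]
j=6: arr[6] = (-30)-5 = -35 → [3, -5, -14, -17, -24, -30, -35, 9]
j=7: arr[7] = (-35)-9 = -44 → [3, -5, -14, -17, -24, -30, -35, -44]

[3, -5, -14, -17, -24, -30, -35, -44]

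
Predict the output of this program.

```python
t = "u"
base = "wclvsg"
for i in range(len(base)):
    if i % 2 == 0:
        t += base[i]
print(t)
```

i=0: add 'w' → 'uw'
i=1: skip
i=2: add 'l' → 'uwl'
i=3: skip
i=4: add 's' → 'uwls'
i=5: skip

uwls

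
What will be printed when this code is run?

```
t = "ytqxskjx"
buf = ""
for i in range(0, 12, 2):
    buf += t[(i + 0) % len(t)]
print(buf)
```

i=0: add t[0]='y' → 'y'
i=2: add t[2]='q' → 'yq'
i=4: add t[4]='s' → 'yqs'
i=6: add t[6]='j' → 'yqsj'
i=8: add t[0]='y' → 'yqsjy'
i=10: add t[2]='q' → 'yqsjyq'

yqsjyq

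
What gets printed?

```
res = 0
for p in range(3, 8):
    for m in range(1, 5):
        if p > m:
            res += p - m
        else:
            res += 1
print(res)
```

54

p=3,m=1: 3>1, res = 0+2 = 2
p=3,m=2: 3>2, res = 2+1 = 3
p=3,m=3: not 3>3, res = 3+1 = 4
p=3,m=4: not 3>4, res = 4+1 = 5
p=4,m=1: 4>1, res = 5+3 = 8
p=4,m=2: 4>2, res = 8+2 = 10
p=4,m=3: 4>3, res = 10+1 = 11
p=4,m=4: not 4>4, res = 11+1 = 12
p=5,m=1: 5>1, res = 12+4 = 16
p=5,m=2: 5>2, res = 16+3 = 19
p=5,m=3: 5>3, res = 19+2 = 21
p=5,m=4: 5>4, res = 21+1 = 22
p=6,m=1: 6>1, res = 22+5 = 27
p=6,m=2: 6>2, res = 27+4 = 31
p=6,m=3: 6>3, res = 31+3 = 34
p=6,m=4: 6>4, res = 34+2 = 36
p=7,m=1: 7>1, res = 36+6 = 42
p=7,m=2: 7>2, res = 42+5 = 47
p=7,m=3: 7>3, res = 47+4 = 51
p=7,m=4: 7>4, res = 51+3 = 54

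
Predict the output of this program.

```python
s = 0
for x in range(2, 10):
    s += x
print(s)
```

x=2: s = 0+2 = 2
x=3: s = 2+3 = 5
x=4: s = 5+4 = 9
x=5: s = 9+5 = 14
x=6: s = 14+6 = 20
x=7: s = 20+7 = 27
x=8: s = 27+8 = 35
x=9: s = 35+9 = 44

44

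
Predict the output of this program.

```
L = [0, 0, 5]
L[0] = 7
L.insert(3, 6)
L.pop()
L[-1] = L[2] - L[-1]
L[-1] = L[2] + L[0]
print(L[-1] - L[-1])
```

L[0] = 7 → [7, 0, 5]
insert 6 at 3 → [7, 0, 5, 6]
pop() removes 6 → [7, 0, 5]
L[-1] = L[2]-L[-1] = 5-5 = 0 → [7, 0, 0]
L[-1] = L[2]+L[0] = 0+7 = 7 → [7, 0, 7]
L[-1]-L[-1] = 7-7 = 0

0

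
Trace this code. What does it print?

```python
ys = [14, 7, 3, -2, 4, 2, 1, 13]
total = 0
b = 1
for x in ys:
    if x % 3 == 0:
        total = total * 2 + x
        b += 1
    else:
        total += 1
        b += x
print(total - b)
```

x=14: not %3==0, total = 0+1 = 1; b=15
x=7: not %3==0, total = 1+1 = 2; b=22
x=3: %3==0, total = 2*2+3 = 7; b=23
x=-2: not %3==0, total = 7+1 = 8; b=21
x=4: not %3==0, total = 8+1 = 9; b=25
x=2: not %3==0, total = 9+1 = 10; b=27
x=1: not %3==0, total = 10+1 = 11; b=28
x=13: not %3==0, total = 11+1 = 12; b=41
total-b = 12-41 = -29

-29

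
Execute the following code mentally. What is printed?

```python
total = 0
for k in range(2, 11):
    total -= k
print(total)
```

k=2: total = 0-2 = -2
k=3: total = (-2)-3 = -5
k=4: total = (-5)-4 = -9
k=5: total = (-9)-5 = -14
k=6: total = (-14)-6 = -20
k=7: total = (-20)-7 = -27
k=8: total = (-27)-8 = -35
k=9: total = (-35)-9 = -44
k=10: total = (-44)-10 = -54

-54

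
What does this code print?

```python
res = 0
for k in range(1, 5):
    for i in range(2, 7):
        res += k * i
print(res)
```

k=1,i=2: res = 0+2 = 2
k=1,i=3: res = 2+3 = 5
k=1,i=4: res = 5+4 = 9
k=1,i=5: res = 9+5 = 14
k=1,i=6: res = 14+6 = 20
k=2,i=2: res = 20+4 = 24
k=2,i=3: res = 24+6 = 30
k=2,i=4: res = 30+8 = 38
k=2,i=5: res = 38+10 = 48
k=2,i=6: res = 48+12 = 60
k=3,i=2: res = 60+6 = 66
k=3,i=3: res = 66+9 = 75
k=3,i=4: res = 75+12 = 87
k=3,i=5: res = 87+15 = 102
k=3,i=6: res = 102+18 = 120
k=4,i=2: res = 120+8 = 128
k=4,i=3: res = 128+12 = 140
k=4,i=4: res = 140+16 = 156
k=4,i=5: res = 156+20 = 176
k=4,i=6: res = 176+24 = 200

200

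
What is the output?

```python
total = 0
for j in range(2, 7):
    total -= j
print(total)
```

-20

j=2: total = 0-2 = -2
j=3: total = (-2)-3 = -5
j=4: total = (-5)-4 = -9
j=5: total = (-9)-5 = -14
j=6: total = (-14)-6 = -20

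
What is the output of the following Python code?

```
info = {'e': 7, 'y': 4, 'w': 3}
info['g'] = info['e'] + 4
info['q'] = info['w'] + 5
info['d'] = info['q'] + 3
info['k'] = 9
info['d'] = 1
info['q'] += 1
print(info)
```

info['g'] = info['e']+4 = 11 → {'e': 7, 'y': 4, 'w': 3, 'g': 11}
info['q'] = info['w']+5 = 8 → {'e': 7, 'y': 4, 'w': 3, 'g': 11, 'q': 8}
info['d'] = info['q']+3 = 11 → {'e': 7, 'y': 4, 'w': 3, 'g': 11, 'q': 8, 'd': 11}
info['k'] = 9 → {'e': 7, 'y': 4, 'w': 3, 'g': 11, 'q': 8, 'd': 11, 'k': 9}
info['d'] = 1 → {'e': 7, 'y': 4, 'w': 3, 'g': 11, 'q': 8, 'd': 1, 'k': 9}
info['q'] = 8+1 = 9 → {'e': 7, 'y': 4, 'w': 3, 'g': 11, 'q': 9, 'd': 1, 'k': 9}

{'e': 7, 'y': 4, 'w': 3, 'g': 11, 'q': 9, 'd': 1, 'k': 9}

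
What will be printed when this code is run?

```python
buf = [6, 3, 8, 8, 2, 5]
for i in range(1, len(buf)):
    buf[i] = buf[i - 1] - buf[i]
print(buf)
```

i=1: buf[1] = 6-3 = 3 → [6, 3, 8, 8, 2, 5]
i=2: buf[2] = 3-8 = -5 → [6, 3, -5, 8, 2, 5]
i=3: buf[3] = (-5)-8 = -13 → [6, 3, -5, -13, 2, 5]
i=4: buf[4] = (-13)-2 = -15 → [6, 3, -5, -13, -15, 5]
i=5: buf[5] = (-15)-5 = -20 → [6, 3, -5, -13, -15, -20]

[6, 3, -5, -13, -15, -20]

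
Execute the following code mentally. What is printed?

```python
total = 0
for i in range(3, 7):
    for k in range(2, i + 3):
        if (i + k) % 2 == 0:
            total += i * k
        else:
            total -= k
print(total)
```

226

i=3,k=2: odd sum, total = 0-2 = -2
i=3,k=3: even sum, total = (-2)+9 = 7
i=3,k=4: odd sum, total = 7-4 = 3
i=3,k=5: even sum, total = 3+15 = 18
i=4,k=2: even sum, total = 18+8 = 26
i=4,k=3: odd sum, total = 26-3 = 23
i=4,k=4: even sum, total = 23+16 = 39
i=4,k=5: odd sum, total = 39-5 = 34
i=4,k=6: even sum, total = 34+24 = 58
i=5,k=2: odd sum, total = 58-2 = 56
i=5,k=3: even sum, total = 56+15 = 71
i=5,k=4: odd sum, total = 71-4 = 67
i=5,k=5: even sum, total = 67+25 = 92
i=5,k=6: odd sum, total = 92-6 = 86
i=5,k=7: even sum, total = 86+35 = 121
i=6,k=2: even sum, total = 121+12 = 133
i=6,k=3: odd sum, total = 133-3 = 130
i=6,k=4: even sum, total = 130+24 = 154
i=6,k=5: odd sum, total = 154-5 = 149
i=6,k=6: even sum, total = 149+36 = 185
i=6,k=7: odd sum, total = 185-7 = 178
i=6,k=8: even sum, total = 178+48 = 226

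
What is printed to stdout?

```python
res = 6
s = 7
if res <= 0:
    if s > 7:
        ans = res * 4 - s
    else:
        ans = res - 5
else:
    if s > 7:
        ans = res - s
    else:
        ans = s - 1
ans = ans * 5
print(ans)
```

res=6, s=7
res <= 0 is False; s > 7 is False
→ ans = s - 1 = 6
ans = 6*5 = 30

30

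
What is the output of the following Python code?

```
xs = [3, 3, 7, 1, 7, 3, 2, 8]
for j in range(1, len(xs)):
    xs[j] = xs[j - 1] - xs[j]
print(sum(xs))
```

-93

j=1: xs[1] = 3-3 = 0 → [3, 0, 7, 1, 7, 3, 2, 8]
j=2: xs[2] = 0-7 = -7 → [3, 0, -7, 1, 7, 3, 2, 8]
j=3: xs[3] = (-7)-1 = -8 → [3, 0, -7, -8, 7, 3, 2, 8]
j=4: xs[4] = (-8)-7 = -15 → [3, 0, -7, -8, -15, 3, 2, 8]
j=5: xs[5] = (-15)-3 = -18 → [3, 0, -7, -8, -15, -18, 2, 8]
j=6: xs[6] = (-18)-2 = -20 → [3, 0, -7, -8, -15, -18, -20, 8]
j=7: xs[7] = (-20)-8 = -28 → [3, 0, -7, -8, -15, -18, -20, -28]
sum = -93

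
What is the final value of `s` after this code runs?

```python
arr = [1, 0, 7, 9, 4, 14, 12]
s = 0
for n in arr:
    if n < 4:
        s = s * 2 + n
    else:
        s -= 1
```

-3

n=1: <4, s = 0*2+1 = 1
n=0: <4, s = 1*2+0 = 2
n=7: not <4, s = 2-1 = 1
n=9: not <4, s = 1-1 = 0
n=4: not <4, s = 0-1 = -1
n=14: not <4, s = (-1)-1 = -2
n=12: not <4, s = (-2)-1 = -3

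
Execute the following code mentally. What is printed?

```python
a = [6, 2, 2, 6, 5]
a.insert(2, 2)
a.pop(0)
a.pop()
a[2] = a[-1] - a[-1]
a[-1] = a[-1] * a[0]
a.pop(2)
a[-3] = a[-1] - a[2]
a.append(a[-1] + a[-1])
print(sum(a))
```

38

insert 2 at 2 → [6, 2, 2, 2, 6, 5]
pop(0) removes 6 → [2, 2, 2, 6, 5]
pop() removes 5 → [2, 2, 2, 6]
a[2] = a[-1]-a[-1] = 6-6 = 0 → [2, 2, 0, 6]
a[-1] = a[-1]*a[0] = 6*2 = 12 → [2, 2, 0, 12]
pop(2) removes 0 → [2, 2, 12]
a[-3] = a[-1]-a[2] = 12-12 = 0 → [0, 2, 12]
append a[-1]+a[-1] = 12+12 = 24 → [0, 2, 12, 24]
sum = 38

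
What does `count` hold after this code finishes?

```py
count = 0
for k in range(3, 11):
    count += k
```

k=3: count = 0+3 = 3
k=4: count = 3+4 = 7
k=5: count = 7+5 = 12
k=6: count = 12+6 = 18
k=7: count = 18+7 = 25
k=8: count = 25+8 = 33
k=9: count = 33+9 = 42
k=10: count = 42+10 = 52

52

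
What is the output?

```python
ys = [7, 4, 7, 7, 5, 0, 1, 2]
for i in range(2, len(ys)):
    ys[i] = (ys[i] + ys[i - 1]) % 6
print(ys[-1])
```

2

i=2: ys[2] = (7+4)%6 = 5 → [7, 4, 5, 7, 5, 0, 1, 2]
i=3: ys[3] = (7+5)%6 = 0 → [7, 4, 5, 0, 5, 0, 1, 2]
i=4: ys[4] = (5+0)%6 = 5 → [7, 4, 5, 0, 5, 0, 1, 2]
i=5: ys[5] = (0+5)%6 = 5 → [7, 4, 5, 0, 5, 5, 1, 2]
i=6: ys[6] = (1+5)%6 = 0 → [7, 4, 5, 0, 5, 5, 0, 2]
i=7: ys[7] = (2+0)%6 = 2 → [7, 4, 5, 0, 5, 5, 0, 2]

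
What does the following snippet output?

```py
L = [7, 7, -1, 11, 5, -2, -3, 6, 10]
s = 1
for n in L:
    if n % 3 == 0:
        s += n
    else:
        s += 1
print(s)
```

n=7: not %3==0, s = 1+1 = 2
n=7: not %3==0, s = 2+1 = 3
n=-1: not %3==0, s = 3+1 = 4
n=11: not %3==0, s = 4+1 = 5
n=5: not %3==0, s = 5+1 = 6
n=-2: not %3==0, s = 6+1 = 7
n=-3: %3==0, s = 7+(-3) = 4
n=6: %3==0, s = 4+6 = 10
n=10: not %3==0, s = 10+1 = 11

11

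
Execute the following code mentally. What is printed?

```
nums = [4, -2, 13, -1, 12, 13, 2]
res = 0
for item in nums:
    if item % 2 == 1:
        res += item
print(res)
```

item=4: not odd
item=-2: not odd
item=13: odd, res = 0+13 = 13
item=-1: odd, res = 13+(-1) = 12
item=12: not odd
item=13: odd, res = 12+13 = 25
item=2: not odd

25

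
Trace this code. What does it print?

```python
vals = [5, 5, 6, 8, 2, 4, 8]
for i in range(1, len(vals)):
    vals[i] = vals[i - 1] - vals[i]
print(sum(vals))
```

i=1: vals[1] = 5-5 = 0 → [5, 0, 6, 8, 2, 4, 8]
i=2: vals[2] = 0-6 = -6 → [5, 0, -6, 8, 2, 4, 8]
i=3: vals[3] = (-6)-8 = -14 → [5, 0, -6, -14, 2, 4, 8]
i=4: vals[4] = (-14)-2 = -16 → [5, 0, -6, -14, -16, 4, 8]
i=5: vals[5] = (-16)-4 = -20 → [5, 0, -6, -14, -16, -20, 8]
i=6: vals[6] = (-20)-8 = -28 → [5, 0, -6, -14, -16, -20, -28]
sum = -79

-79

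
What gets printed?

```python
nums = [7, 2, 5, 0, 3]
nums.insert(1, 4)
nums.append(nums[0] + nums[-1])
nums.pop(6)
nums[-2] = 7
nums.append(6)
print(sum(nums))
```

34

insert 4 at 1 → [7, 4, 2, 5, 0, 3]
append nums[0]+nums[-1] = 7+3 = 10 → [7, 4, 2, 5, 0, 3, 10]
pop(6) removes 10 → [7, 4, 2, 5, 0, 3]
nums[-2] = 7 → [7, 4, 2, 5, 7, 3]
append 6 → [7, 4, 2, 5, 7, 3, 6]
sum = 34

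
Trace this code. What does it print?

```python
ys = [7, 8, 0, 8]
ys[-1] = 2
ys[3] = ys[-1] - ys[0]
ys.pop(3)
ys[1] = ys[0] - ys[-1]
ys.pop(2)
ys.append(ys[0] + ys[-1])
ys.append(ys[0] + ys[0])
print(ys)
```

[7, 7, 14, 14]

ys[-1] = 2 → [7, 8, 0, 2]
ys[3] = ys[-1]-ys[0] = 2-7 = -5 → [7, 8, 0, -5]
pop(3) removes -5 → [7, 8, 0]
ys[1] = ys[0]-ys[-1] = 7-0 = 7 → [7, 7, 0]
pop(2) removes 0 → [7, 7]
append ys[0]+ys[-1] = 7+7 = 14 → [7, 7, 14]
append ys[0]+ys[0] = 7+7 = 14 → [7, 7, 14, 14]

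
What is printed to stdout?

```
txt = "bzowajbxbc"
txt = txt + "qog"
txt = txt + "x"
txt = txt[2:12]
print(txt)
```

+ 'qog' → 'bzowajbxbcqog'
+ 'x' → 'bzowajbxbcqogx'
slice [2:12] → 'owajbxbcqo'

owajbxbcqo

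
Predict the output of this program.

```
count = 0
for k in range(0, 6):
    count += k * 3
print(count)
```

k=0: count = 0+0*3 = 0
k=1: count = 0+1*3 = 3
k=2: count = 3+2*3 = 9
k=3: count = 9+3*3 = 18
k=4: count = 18+4*3 = 30
k=5: count = 30+5*3 = 45

45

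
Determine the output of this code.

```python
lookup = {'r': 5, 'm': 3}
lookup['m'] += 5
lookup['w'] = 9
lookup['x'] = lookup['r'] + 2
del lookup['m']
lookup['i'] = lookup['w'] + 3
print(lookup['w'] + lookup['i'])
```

21

lookup['m'] = 3+5 = 8 → {'r': 5, 'm': 8}
lookup['w'] = 9 → {'r': 5, 'm': 8, 'w': 9}
lookup['x'] = lookup['r']+2 = 7 → {'r': 5, 'm': 8, 'w': 9, 'x': 7}
del 'm' → {'r': 5, 'w': 9, 'x': 7}
lookup['i'] = lookup['w']+3 = 12 → {'r': 5, 'w': 9, 'x': 7, 'i': 12}
lookup['w']+lookup['i'] = 9+12 = 21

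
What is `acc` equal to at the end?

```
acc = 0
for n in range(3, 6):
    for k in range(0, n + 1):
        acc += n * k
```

133

n=3,k=0: acc = 0+0 = 0
n=3,k=1: acc = 0+3 = 3
n=3,k=2: acc = 3+6 = 9
n=3,k=3: acc = 9+9 = 18
n=4,k=0: acc = 18+0 = 18
n=4,k=1: acc = 18+4 = 22
n=4,k=2: acc = 22+8 = 30
n=4,k=3: acc = 30+12 = 42
n=4,k=4: acc = 42+16 = 58
n=5,k=0: acc = 58+0 = 58
n=5,k=1: acc = 58+5 = 63
n=5,k=2: acc = 63+10 = 73
n=5,k=3: acc = 73+15 = 88
n=5,k=4: acc = 88+20 = 108
n=5,k=5: acc = 108+25 = 133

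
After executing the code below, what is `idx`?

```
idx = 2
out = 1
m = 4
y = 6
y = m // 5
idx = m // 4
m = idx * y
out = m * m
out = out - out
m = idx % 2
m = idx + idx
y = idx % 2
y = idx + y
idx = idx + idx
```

y = 4//5 = 0
idx = 4//4 = 1
m = 1*0 = 0
out = 0*0 = 0
out = 0-0 = 0
m = 1%2 = 1
m = 1+1 = 2
y = 1%2 = 1
y = 1+1 = 2
idx = 1+1 = 2

2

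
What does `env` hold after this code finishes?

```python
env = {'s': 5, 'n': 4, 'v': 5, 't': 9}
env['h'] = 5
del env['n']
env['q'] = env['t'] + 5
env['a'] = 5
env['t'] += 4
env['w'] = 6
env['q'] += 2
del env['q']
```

{'s': 5, 'v': 5, 't': 13, 'h': 5, 'a': 5, 'w': 6}

env['h'] = 5 → {'s': 5, 'n': 4, 'v': 5, 't': 9, 'h': 5}
del 'n' → {'s': 5, 'v': 5, 't': 9, 'h': 5}
env['q'] = env['t']+5 = 14 → {'s': 5, 'v': 5, 't': 9, 'h': 5, 'q': 14}
env['a'] = 5 → {'s': 5, 'v': 5, 't': 9, 'h': 5, 'q': 14, 'a': 5}
env['t'] = 9+4 = 13 → {'s': 5, 'v': 5, 't': 13, 'h': 5, 'q': 14, 'a': 5}
env['w'] = 6 → {'s': 5, 'v': 5, 't': 13, 'h': 5, 'q': 14, 'a': 5, 'w': 6}
env['q'] = 14+2 = 16 → {'s': 5, 'v': 5, 't': 13, 'h': 5, 'q': 16, 'a': 5, 'w': 6}
del 'q' → {'s': 5, 'v': 5, 't': 13, 'h': 5, 'a': 5, 'w': 6}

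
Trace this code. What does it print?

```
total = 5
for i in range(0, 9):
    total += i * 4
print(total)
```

149

i=0: total = 5+0*4 = 5
i=1: total = 5+1*4 = 9
i=2: total = 9+2*4 = 17
i=3: total = 17+3*4 = 29
i=4: total = 29+4*4 = 45
i=5: total = 45+5*4 = 65
i=6: total = 65+6*4 = 89
i=7: total = 89+7*4 = 117
i=8: total = 117+8*4 = 149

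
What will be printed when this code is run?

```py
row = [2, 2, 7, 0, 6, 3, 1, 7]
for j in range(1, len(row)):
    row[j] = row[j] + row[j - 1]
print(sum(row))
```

114

j=1: row[1] = 2+2 = 4 → [2, 4, 7, 0, 6, 3, 1, 7]
j=2: row[2] = 7+4 = 11 → [2, 4, 11, 0, 6, 3, 1, 7]
j=3: row[3] = 0+11 = 11 → [2, 4, 11, 11, 6, 3, 1, 7]
j=4: row[4] = 6+11 = 17 → [2, 4, 11, 11, 17, 3, 1, 7]
j=5: row[5] = 3+17 = 20 → [2, 4, 11, 11, 17, 20, 1, 7]
j=6: row[6] = 1+20 = 21 → [2, 4, 11, 11, 17, 20, 21, 7]
j=7: row[7] = 7+21 = 28 → [2, 4, 11, 11, 17, 20, 21, 28]
sum = 114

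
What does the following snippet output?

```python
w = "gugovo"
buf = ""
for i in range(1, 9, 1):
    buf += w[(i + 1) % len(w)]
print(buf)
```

i=1: add w[2]='g' → 'g'
i=2: add w[3]='o' → 'go'
i=3: add w[4]='v' → 'gov'
i=4: add w[5]='o' → 'govo'
i=5: add w[0]='g' → 'govog'
i=6: add w[1]='u' → 'govogu'
i=7: add w[2]='g' → 'govogug'
i=8: add w[3]='o' → 'govogugo'

govogugo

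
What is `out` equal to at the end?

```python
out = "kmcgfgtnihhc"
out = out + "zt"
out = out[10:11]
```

+ 'zt' → 'kmcgfgtnihhczt'
slice [10:11] → 'h'

'h'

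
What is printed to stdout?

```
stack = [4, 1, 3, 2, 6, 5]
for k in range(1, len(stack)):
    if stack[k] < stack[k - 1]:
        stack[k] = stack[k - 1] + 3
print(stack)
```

[4, 7, 10, 13, 16, 19]

k=1: 1<4, stack[1] = 4+3 = 7 → [4, 7, 3, 2, 6, 5]
k=2: 3<7, stack[2] = 7+3 = 10 → [4, 7, 10, 2, 6, 5]
k=3: 2<10, stack[3] = 10+3 = 13 → [4, 7, 10, 13, 6, 5]
k=4: 6<13, stack[4] = 13+3 = 16 → [4, 7, 10, 13, 16, 5]
k=5: 5<16, stack[5] = 16+3 = 19 → [4, 7, 10, 13, 16, 19]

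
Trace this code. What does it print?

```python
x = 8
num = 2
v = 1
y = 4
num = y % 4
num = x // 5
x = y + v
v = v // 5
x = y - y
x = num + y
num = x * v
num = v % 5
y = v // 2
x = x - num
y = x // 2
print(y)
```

2

num = 4%4 = 0
num = 8//5 = 1
x = 4+1 = 5
v = 1//5 = 0
x = 4-4 = 0
x = 1+4 = 5
num = 5*0 = 0
num = 0%5 = 0
y = 0//2 = 0
x = 5-0 = 5
y = 5//2 = 2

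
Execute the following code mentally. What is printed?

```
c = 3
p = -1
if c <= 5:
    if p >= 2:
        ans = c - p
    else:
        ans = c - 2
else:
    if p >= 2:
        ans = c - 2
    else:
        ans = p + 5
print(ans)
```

1

c=3, p=-1
c <= 5 is True; p >= 2 is False
→ ans = c - 2 = 1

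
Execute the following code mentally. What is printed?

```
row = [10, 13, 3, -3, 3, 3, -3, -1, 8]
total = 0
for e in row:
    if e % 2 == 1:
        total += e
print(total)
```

15

e=10: not odd
e=13: odd, total = 0+13 = 13
e=3: odd, total = 13+3 = 16
e=-3: odd, total = 16+(-3) = 13
e=3: odd, total = 13+3 = 16
e=3: odd, total = 16+3 = 19
e=-3: odd, total = 19+(-3) = 16
e=-1: odd, total = 16+(-1) = 15
e=8: not odd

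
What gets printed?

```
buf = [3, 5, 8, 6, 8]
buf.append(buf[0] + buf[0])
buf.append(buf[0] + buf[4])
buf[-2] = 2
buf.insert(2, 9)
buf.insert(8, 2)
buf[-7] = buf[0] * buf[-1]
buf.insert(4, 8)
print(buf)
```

append buf[0]+buf[0] = 3+3 = 6 → [3, 5, 8, 6, 8, 6]
append buf[0]+buf[4] = 3+8 = 11 → [3, 5, 8, 6, 8, 6, 11]
buf[-2] = 2 → [3, 5, 8, 6, 8, 2, 11]
insert 9 at 2 → [3, 5, 9, 8, 6, 8, 2, 11]
insert 2 at 8 → [3, 5, 9, 8, 6, 8, 2, 11, 2]
buf[-7] = buf[0]*buf[-1] = 3*2 = 6 → [3, 5, 6, 8, 6, 8, 2, 11, 2]
insert 8 at 4 → [3, 5, 6, 8, 8, 6, 8, 2, 11, 2]

[3, 5, 6, 8, 8, 6, 8, 2, 11, 2]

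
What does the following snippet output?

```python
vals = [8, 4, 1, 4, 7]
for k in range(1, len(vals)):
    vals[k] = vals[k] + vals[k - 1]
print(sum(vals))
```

k=1: vals[1] = 4+8 = 12 → [8, 12, 1, 4, 7]
k=2: vals[2] = 1+12 = 13 → [8, 12, 13, 4, 7]
k=3: vals[3] = 4+13 = 17 → [8, 12, 13, 17, 7]
k=4: vals[4] = 7+17 = 24 → [8, 12, 13, 17, 24]
sum = 74

74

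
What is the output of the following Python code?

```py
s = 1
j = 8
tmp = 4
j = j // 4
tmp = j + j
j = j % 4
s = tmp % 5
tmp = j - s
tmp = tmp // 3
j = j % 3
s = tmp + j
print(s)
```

1

j = 8//4 = 2
tmp = 2+2 = 4
j = 2%4 = 2
s = 4%5 = 4
tmp = 2-4 = -2
tmp = (-2)//3 = -1
j = 2%3 = 2
s = (-1)+2 = 1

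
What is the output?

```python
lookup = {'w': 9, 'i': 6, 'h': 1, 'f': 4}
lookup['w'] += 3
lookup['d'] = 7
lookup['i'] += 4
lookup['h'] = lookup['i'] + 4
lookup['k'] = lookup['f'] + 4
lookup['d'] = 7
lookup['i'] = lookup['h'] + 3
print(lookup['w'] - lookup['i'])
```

-5

lookup['w'] = 9+3 = 12 → {'w': 12, 'i': 6, 'h': 1, 'f': 4}
lookup['d'] = 7 → {'w': 12, 'i': 6, 'h': 1, 'f': 4, 'd': 7}
lookup['i'] = 6+4 = 10 → {'w': 12, 'i': 10, 'h': 1, 'f': 4, 'd': 7}
lookup['h'] = lookup['i']+4 = 14 → {'w': 12, 'i': 10, 'h': 14, 'f': 4, 'd': 7}
lookup['k'] = lookup['f']+4 = 8 → {'w': 12, 'i': 10, 'h': 14, 'f': 4, 'd': 7, 'k': 8}
lookup['d'] = 7 → {'w': 12, 'i': 10, 'h': 14, 'f': 4, 'd': 7, 'k': 8}
lookup['i'] = lookup['h']+3 = 17 → {'w': 12, 'i': 17, 'h': 14, 'f': 4, 'd': 7, 'k': 8}
lookup['w']-lookup['i'] = 12-17 = -5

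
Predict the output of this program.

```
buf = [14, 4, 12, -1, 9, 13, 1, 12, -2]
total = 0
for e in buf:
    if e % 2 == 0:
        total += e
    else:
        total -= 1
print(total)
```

e=14: even, total = 0+14 = 14
e=4: even, total = 14+4 = 18
e=12: even, total = 18+12 = 30
e=-1: not even, total = 30-1 = 29
e=9: not even, total = 29-1 = 28
e=13: not even, total = 28-1 = 27
e=1: not even, total = 27-1 = 26
e=12: even, total = 26+12 = 38
e=-2: even, total = 38+(-2) = 36

36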